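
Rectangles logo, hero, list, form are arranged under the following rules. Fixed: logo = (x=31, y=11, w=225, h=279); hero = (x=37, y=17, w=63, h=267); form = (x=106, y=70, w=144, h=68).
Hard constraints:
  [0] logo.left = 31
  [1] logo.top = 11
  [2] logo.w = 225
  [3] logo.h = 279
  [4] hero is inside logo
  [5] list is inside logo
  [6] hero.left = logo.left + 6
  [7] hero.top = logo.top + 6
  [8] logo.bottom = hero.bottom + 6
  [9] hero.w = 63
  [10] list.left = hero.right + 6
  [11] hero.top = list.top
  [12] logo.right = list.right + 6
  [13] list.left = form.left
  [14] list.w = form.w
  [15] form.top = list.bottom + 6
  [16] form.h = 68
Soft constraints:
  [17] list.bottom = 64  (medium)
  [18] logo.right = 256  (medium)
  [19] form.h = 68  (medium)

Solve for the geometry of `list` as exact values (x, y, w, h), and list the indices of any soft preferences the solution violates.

list = (x=106, y=17, w=144, h=47)
violated soft preferences: none

1. list.x = 106  [list.left = hero.right + 6]
2. list.y = 17  [hero.top = list.top]
3. list.w = 144  [logo.right = list.right + 6]
4. list.h = 47  [form.top = list.bottom + 6]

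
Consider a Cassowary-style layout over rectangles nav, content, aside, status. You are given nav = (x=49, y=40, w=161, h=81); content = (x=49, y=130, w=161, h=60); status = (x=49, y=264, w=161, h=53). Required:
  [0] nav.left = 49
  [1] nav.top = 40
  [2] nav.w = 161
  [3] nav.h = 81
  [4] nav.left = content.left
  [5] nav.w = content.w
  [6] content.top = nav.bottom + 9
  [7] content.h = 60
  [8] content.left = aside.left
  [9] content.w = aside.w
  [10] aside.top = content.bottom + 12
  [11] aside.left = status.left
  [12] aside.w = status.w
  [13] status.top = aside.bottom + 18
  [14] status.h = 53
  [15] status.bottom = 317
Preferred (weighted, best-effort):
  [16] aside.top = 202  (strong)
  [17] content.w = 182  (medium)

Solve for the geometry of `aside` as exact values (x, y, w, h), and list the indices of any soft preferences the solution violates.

1. aside.x = 49  [content.left = aside.left]
2. aside.w = 161  [content.w = aside.w]
3. aside.y = 202  [aside.top = content.bottom + 12]
4. aside.h = 44  [status.top = aside.bottom + 18]

aside = (x=49, y=202, w=161, h=44)
violated soft preferences: 17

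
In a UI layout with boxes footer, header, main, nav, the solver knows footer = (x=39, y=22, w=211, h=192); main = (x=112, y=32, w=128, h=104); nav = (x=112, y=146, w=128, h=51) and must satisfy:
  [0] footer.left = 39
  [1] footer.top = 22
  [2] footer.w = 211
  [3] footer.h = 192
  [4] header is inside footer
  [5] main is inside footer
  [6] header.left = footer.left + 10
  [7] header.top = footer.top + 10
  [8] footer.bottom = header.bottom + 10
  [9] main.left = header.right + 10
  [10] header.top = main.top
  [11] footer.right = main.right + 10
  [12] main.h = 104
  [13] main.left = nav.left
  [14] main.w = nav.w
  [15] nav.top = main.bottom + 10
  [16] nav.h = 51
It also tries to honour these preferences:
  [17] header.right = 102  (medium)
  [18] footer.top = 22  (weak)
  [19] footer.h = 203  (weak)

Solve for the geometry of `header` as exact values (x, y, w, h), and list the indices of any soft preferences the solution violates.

1. header.x = 49  [header.left = footer.left + 10]
2. header.y = 32  [header.top = footer.top + 10]
3. header.h = 172  [footer.bottom = header.bottom + 10]
4. header.w = 53  [main.left = header.right + 10]

header = (x=49, y=32, w=53, h=172)
violated soft preferences: 19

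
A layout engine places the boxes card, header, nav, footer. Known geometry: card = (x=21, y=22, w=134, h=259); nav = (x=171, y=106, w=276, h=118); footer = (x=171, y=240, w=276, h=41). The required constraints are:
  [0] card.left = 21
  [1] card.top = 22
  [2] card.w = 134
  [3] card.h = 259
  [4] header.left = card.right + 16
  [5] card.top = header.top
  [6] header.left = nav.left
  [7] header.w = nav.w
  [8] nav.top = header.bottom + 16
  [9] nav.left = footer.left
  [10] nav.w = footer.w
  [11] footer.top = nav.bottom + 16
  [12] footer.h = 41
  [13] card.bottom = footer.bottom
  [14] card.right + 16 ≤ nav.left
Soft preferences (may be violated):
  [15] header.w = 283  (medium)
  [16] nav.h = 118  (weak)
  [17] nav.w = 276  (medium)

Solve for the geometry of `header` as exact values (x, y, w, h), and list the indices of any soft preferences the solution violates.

1. header.x = 171  [header.left = card.right + 16]
2. header.y = 22  [card.top = header.top]
3. header.w = 276  [header.w = nav.w]
4. header.h = 68  [nav.top = header.bottom + 16]

header = (x=171, y=22, w=276, h=68)
violated soft preferences: 15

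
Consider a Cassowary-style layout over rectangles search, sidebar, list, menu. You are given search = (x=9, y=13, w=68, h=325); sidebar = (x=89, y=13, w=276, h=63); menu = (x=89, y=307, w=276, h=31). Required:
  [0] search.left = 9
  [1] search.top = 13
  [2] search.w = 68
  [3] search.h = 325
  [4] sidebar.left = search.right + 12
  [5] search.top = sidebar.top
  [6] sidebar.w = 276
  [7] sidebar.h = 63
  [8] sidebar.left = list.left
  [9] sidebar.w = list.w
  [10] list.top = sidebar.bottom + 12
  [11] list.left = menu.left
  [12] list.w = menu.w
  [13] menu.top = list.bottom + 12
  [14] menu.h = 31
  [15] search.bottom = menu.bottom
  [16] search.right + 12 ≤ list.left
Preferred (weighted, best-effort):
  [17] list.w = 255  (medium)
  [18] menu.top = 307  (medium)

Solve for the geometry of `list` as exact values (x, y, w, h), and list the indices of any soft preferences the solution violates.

list = (x=89, y=88, w=276, h=207)
violated soft preferences: 17

1. list.x = 89  [sidebar.left = list.left]
2. list.w = 276  [sidebar.w = list.w]
3. list.y = 88  [list.top = sidebar.bottom + 12]
4. list.h = 207  [menu.top = list.bottom + 12]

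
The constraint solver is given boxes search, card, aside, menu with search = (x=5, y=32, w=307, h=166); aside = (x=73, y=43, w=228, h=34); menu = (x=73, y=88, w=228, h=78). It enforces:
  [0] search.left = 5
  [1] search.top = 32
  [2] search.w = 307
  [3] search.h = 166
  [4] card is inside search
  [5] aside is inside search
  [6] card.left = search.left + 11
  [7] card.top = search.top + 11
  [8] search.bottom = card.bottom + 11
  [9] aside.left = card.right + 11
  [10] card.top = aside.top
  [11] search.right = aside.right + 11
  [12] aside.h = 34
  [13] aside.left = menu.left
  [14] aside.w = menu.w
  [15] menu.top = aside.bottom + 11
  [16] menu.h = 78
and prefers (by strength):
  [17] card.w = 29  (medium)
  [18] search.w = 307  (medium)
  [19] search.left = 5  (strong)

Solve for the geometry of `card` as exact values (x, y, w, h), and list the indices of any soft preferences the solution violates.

card = (x=16, y=43, w=46, h=144)
violated soft preferences: 17

1. card.x = 16  [card.left = search.left + 11]
2. card.y = 43  [card.top = search.top + 11]
3. card.h = 144  [search.bottom = card.bottom + 11]
4. card.w = 46  [aside.left = card.right + 11]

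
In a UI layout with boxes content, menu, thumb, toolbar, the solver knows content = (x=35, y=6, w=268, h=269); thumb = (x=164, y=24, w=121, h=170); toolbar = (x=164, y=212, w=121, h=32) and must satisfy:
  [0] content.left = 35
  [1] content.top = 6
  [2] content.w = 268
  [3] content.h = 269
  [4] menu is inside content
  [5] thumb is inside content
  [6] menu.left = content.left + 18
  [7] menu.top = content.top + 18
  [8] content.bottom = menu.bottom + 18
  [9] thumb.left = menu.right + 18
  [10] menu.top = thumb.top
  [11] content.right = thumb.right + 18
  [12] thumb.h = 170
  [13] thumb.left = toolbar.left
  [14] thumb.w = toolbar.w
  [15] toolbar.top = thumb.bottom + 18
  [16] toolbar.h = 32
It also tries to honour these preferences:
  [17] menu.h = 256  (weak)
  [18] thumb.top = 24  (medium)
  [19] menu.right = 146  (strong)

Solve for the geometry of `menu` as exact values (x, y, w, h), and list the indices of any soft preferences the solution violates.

menu = (x=53, y=24, w=93, h=233)
violated soft preferences: 17

1. menu.x = 53  [menu.left = content.left + 18]
2. menu.y = 24  [menu.top = content.top + 18]
3. menu.h = 233  [content.bottom = menu.bottom + 18]
4. menu.w = 93  [thumb.left = menu.right + 18]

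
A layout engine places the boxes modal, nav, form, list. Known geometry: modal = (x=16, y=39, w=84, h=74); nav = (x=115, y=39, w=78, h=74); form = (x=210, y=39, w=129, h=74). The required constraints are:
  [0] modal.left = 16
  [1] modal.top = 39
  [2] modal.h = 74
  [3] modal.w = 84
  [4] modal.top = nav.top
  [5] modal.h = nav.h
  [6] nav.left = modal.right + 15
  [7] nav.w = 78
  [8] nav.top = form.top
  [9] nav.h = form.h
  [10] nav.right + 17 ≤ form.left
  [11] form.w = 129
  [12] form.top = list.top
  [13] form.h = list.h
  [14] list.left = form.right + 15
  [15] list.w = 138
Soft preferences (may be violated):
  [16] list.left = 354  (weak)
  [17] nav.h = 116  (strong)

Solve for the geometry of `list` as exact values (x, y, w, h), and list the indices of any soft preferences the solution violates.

list = (x=354, y=39, w=138, h=74)
violated soft preferences: 17

1. list.y = 39  [form.top = list.top]
2. list.h = 74  [form.h = list.h]
3. list.x = 354  [list.left = form.right + 15]
4. list.w = 138  [list.w = 138]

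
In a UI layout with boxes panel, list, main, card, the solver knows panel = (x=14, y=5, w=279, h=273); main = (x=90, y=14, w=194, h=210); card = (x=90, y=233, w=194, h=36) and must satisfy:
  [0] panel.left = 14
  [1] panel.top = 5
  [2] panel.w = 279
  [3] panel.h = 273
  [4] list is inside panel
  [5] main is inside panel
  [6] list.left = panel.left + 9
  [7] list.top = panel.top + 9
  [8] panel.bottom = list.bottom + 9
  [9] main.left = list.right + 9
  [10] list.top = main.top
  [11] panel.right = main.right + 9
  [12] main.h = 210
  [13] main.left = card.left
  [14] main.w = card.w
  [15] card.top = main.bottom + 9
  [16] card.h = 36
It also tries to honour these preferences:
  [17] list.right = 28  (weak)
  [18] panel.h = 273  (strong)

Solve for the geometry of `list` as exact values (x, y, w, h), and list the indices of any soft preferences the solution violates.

1. list.x = 23  [list.left = panel.left + 9]
2. list.y = 14  [list.top = panel.top + 9]
3. list.h = 255  [panel.bottom = list.bottom + 9]
4. list.w = 58  [main.left = list.right + 9]

list = (x=23, y=14, w=58, h=255)
violated soft preferences: 17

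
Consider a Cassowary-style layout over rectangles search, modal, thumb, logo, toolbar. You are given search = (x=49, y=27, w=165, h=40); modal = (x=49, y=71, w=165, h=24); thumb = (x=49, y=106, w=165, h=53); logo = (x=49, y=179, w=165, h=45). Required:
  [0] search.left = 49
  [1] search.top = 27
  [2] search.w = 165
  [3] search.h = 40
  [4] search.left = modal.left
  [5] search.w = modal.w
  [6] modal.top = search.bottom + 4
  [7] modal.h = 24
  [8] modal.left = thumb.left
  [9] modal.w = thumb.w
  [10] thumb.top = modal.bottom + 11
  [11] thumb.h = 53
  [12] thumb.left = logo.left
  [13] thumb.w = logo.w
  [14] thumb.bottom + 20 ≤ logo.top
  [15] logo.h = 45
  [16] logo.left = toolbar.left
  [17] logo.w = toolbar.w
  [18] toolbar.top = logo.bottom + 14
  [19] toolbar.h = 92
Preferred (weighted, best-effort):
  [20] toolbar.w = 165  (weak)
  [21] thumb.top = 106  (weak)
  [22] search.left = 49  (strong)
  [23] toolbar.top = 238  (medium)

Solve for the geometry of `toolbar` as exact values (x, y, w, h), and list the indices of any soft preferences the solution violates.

1. toolbar.x = 49  [logo.left = toolbar.left]
2. toolbar.w = 165  [logo.w = toolbar.w]
3. toolbar.y = 238  [toolbar.top = logo.bottom + 14]
4. toolbar.h = 92  [toolbar.h = 92]

toolbar = (x=49, y=238, w=165, h=92)
violated soft preferences: none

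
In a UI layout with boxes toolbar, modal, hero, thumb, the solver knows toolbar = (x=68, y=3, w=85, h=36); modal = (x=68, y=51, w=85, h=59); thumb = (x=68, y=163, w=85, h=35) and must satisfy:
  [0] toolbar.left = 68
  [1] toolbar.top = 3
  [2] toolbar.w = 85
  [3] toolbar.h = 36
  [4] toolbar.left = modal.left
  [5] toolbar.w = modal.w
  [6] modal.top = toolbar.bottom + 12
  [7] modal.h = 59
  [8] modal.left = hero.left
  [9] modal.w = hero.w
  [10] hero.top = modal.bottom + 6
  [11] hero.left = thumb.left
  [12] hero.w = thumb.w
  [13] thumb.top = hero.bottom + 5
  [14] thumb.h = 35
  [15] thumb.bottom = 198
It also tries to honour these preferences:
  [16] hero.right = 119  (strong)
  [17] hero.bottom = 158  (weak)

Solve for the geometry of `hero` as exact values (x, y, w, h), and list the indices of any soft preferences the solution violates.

1. hero.x = 68  [modal.left = hero.left]
2. hero.w = 85  [modal.w = hero.w]
3. hero.y = 116  [hero.top = modal.bottom + 6]
4. hero.h = 42  [thumb.top = hero.bottom + 5]

hero = (x=68, y=116, w=85, h=42)
violated soft preferences: 16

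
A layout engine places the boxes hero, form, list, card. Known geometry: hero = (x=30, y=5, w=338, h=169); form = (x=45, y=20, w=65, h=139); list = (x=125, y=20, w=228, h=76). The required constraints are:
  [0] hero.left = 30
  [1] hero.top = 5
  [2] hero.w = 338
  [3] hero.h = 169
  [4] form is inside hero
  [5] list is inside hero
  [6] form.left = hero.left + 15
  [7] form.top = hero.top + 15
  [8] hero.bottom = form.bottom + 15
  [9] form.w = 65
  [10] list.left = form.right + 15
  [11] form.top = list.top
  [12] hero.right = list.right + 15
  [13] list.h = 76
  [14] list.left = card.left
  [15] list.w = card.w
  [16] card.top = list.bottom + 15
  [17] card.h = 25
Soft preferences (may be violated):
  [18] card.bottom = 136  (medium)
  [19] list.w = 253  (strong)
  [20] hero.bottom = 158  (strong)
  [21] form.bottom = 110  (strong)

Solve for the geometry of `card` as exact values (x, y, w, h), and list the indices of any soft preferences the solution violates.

1. card.x = 125  [list.left = card.left]
2. card.w = 228  [list.w = card.w]
3. card.y = 111  [card.top = list.bottom + 15]
4. card.h = 25  [card.h = 25]

card = (x=125, y=111, w=228, h=25)
violated soft preferences: 19, 20, 21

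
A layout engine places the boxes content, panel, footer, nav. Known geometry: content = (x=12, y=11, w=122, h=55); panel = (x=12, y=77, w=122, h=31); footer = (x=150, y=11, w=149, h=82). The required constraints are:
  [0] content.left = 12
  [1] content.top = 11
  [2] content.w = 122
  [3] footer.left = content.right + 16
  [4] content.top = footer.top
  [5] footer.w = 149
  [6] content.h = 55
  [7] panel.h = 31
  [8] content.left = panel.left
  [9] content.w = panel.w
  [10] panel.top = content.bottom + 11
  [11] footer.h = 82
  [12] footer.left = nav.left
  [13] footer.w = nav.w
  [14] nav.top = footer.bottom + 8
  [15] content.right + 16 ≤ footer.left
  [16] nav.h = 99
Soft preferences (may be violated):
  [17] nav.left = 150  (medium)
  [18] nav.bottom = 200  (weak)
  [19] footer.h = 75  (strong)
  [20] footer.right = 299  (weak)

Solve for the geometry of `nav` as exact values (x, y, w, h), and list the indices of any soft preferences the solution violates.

1. nav.x = 150  [footer.left = nav.left]
2. nav.w = 149  [footer.w = nav.w]
3. nav.y = 101  [nav.top = footer.bottom + 8]
4. nav.h = 99  [nav.h = 99]

nav = (x=150, y=101, w=149, h=99)
violated soft preferences: 19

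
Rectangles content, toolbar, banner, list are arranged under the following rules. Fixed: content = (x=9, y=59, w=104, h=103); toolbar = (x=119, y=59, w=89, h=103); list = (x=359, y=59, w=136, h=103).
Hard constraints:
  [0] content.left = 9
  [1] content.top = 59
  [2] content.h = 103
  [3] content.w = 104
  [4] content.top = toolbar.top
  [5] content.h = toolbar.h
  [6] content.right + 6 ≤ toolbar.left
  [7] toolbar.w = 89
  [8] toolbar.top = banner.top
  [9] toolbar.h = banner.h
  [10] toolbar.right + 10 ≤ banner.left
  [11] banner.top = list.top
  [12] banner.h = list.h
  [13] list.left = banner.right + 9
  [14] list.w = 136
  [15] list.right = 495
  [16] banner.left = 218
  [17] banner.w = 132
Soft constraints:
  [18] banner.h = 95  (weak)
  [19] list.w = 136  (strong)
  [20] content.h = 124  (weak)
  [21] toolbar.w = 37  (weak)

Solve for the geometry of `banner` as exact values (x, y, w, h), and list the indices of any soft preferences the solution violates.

1. banner.y = 59  [toolbar.top = banner.top]
2. banner.h = 103  [toolbar.h = banner.h]
3. banner.x = 218  [banner.left = 218]
4. banner.w = 132  [banner.w = 132]

banner = (x=218, y=59, w=132, h=103)
violated soft preferences: 18, 20, 21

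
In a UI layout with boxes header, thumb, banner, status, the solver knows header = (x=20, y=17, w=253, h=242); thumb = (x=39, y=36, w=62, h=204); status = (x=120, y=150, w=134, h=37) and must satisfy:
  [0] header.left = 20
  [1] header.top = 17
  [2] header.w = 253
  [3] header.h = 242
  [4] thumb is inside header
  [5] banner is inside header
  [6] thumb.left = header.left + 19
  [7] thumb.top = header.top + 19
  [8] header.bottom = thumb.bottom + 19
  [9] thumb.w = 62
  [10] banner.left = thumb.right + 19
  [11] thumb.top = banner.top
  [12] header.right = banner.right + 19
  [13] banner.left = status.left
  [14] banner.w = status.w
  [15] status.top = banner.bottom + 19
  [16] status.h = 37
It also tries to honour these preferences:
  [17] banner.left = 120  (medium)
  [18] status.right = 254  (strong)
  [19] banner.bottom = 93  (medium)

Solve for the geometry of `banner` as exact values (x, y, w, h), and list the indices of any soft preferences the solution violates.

banner = (x=120, y=36, w=134, h=95)
violated soft preferences: 19

1. banner.x = 120  [banner.left = thumb.right + 19]
2. banner.y = 36  [thumb.top = banner.top]
3. banner.w = 134  [header.right = banner.right + 19]
4. banner.h = 95  [status.top = banner.bottom + 19]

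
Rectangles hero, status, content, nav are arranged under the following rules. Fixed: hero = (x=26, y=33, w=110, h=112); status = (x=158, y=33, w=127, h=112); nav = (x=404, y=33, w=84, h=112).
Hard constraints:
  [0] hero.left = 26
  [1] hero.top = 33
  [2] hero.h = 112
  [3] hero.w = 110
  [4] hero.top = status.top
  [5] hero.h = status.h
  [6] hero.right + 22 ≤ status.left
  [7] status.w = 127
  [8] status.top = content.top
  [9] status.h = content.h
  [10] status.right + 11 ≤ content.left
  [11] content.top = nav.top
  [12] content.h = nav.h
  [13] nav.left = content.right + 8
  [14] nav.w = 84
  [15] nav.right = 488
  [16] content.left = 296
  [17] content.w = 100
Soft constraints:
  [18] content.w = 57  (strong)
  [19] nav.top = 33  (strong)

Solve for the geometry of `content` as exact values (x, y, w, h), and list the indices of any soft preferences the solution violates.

content = (x=296, y=33, w=100, h=112)
violated soft preferences: 18

1. content.y = 33  [status.top = content.top]
2. content.h = 112  [status.h = content.h]
3. content.x = 296  [content.left = 296]
4. content.w = 100  [content.w = 100]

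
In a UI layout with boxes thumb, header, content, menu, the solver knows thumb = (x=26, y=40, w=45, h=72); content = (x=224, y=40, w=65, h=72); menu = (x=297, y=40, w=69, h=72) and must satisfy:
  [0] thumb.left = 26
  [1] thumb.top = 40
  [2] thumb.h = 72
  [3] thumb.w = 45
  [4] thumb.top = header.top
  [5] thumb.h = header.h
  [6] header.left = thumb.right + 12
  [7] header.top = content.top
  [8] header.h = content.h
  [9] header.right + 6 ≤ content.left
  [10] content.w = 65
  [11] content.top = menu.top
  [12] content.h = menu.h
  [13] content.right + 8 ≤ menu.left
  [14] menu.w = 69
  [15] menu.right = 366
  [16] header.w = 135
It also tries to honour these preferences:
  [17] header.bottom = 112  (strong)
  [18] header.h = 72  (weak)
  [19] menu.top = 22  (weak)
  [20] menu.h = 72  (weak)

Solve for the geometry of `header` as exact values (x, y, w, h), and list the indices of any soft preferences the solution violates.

1. header.y = 40  [thumb.top = header.top]
2. header.h = 72  [thumb.h = header.h]
3. header.x = 83  [header.left = thumb.right + 12]
4. header.w = 135  [header.w = 135]

header = (x=83, y=40, w=135, h=72)
violated soft preferences: 19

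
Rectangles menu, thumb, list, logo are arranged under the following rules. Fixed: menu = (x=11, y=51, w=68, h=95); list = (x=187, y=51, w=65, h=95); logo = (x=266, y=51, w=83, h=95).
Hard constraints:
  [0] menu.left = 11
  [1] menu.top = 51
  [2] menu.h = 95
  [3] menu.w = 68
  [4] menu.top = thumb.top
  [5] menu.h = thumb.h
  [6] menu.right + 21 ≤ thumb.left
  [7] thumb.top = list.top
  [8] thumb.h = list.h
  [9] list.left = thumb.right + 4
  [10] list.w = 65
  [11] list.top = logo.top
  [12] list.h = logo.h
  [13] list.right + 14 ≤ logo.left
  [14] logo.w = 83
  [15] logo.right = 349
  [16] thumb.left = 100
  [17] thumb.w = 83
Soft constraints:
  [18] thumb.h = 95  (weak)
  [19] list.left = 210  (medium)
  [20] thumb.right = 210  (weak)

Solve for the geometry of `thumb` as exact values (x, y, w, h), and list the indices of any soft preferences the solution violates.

1. thumb.y = 51  [menu.top = thumb.top]
2. thumb.h = 95  [menu.h = thumb.h]
3. thumb.x = 100  [thumb.left = 100]
4. thumb.w = 83  [thumb.w = 83]

thumb = (x=100, y=51, w=83, h=95)
violated soft preferences: 19, 20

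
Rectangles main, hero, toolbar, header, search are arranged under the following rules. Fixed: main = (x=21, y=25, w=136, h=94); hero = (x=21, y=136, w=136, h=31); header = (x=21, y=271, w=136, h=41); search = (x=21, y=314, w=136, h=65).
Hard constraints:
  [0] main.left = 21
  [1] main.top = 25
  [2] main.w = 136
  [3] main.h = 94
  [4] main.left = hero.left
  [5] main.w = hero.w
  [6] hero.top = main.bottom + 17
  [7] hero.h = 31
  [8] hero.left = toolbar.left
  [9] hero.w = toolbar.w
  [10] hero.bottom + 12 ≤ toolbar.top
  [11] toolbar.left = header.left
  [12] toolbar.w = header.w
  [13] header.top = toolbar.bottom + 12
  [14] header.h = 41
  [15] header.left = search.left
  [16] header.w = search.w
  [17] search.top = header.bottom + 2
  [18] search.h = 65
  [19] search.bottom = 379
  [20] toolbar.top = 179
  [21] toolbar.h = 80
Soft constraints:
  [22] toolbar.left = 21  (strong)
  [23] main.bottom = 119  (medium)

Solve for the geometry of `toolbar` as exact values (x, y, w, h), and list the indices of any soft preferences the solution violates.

toolbar = (x=21, y=179, w=136, h=80)
violated soft preferences: none

1. toolbar.x = 21  [hero.left = toolbar.left]
2. toolbar.w = 136  [hero.w = toolbar.w]
3. toolbar.y = 179  [toolbar.top = 179]
4. toolbar.h = 80  [toolbar.h = 80]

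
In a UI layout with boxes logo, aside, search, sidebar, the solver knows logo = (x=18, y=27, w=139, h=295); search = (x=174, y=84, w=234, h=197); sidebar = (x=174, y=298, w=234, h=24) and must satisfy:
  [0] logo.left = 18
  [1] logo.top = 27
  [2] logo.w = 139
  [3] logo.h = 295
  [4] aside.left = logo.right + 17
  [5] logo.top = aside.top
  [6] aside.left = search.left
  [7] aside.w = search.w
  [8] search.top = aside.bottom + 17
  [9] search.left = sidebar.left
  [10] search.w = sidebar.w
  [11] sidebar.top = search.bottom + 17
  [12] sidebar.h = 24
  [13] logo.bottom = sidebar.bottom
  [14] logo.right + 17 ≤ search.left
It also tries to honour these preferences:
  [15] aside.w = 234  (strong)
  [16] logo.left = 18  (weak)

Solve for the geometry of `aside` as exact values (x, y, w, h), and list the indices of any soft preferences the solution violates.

1. aside.x = 174  [aside.left = logo.right + 17]
2. aside.y = 27  [logo.top = aside.top]
3. aside.w = 234  [aside.w = search.w]
4. aside.h = 40  [search.top = aside.bottom + 17]

aside = (x=174, y=27, w=234, h=40)
violated soft preferences: none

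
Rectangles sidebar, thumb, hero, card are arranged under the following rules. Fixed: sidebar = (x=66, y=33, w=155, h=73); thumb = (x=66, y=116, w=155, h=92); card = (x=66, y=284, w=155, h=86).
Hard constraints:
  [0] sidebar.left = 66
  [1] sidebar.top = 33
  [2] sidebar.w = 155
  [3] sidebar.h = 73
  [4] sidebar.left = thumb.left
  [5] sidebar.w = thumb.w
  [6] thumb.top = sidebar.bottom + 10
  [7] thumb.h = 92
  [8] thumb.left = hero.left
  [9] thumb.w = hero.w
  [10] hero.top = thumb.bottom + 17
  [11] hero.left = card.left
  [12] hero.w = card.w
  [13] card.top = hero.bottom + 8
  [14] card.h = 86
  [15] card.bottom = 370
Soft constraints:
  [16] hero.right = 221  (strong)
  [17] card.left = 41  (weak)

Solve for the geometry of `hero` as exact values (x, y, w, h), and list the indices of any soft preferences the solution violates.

1. hero.x = 66  [thumb.left = hero.left]
2. hero.w = 155  [thumb.w = hero.w]
3. hero.y = 225  [hero.top = thumb.bottom + 17]
4. hero.h = 51  [card.top = hero.bottom + 8]

hero = (x=66, y=225, w=155, h=51)
violated soft preferences: 17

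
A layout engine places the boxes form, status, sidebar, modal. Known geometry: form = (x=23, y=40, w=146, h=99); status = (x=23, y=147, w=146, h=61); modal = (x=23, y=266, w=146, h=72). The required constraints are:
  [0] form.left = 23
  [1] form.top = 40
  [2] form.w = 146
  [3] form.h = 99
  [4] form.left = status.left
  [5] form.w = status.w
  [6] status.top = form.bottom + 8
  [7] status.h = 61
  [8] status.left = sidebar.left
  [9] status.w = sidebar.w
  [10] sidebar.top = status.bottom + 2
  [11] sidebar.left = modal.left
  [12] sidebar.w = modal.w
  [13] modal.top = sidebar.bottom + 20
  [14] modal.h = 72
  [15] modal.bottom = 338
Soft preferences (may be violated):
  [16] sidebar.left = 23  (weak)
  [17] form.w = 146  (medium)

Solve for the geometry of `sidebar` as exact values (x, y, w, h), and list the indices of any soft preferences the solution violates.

sidebar = (x=23, y=210, w=146, h=36)
violated soft preferences: none

1. sidebar.x = 23  [status.left = sidebar.left]
2. sidebar.w = 146  [status.w = sidebar.w]
3. sidebar.y = 210  [sidebar.top = status.bottom + 2]
4. sidebar.h = 36  [modal.top = sidebar.bottom + 20]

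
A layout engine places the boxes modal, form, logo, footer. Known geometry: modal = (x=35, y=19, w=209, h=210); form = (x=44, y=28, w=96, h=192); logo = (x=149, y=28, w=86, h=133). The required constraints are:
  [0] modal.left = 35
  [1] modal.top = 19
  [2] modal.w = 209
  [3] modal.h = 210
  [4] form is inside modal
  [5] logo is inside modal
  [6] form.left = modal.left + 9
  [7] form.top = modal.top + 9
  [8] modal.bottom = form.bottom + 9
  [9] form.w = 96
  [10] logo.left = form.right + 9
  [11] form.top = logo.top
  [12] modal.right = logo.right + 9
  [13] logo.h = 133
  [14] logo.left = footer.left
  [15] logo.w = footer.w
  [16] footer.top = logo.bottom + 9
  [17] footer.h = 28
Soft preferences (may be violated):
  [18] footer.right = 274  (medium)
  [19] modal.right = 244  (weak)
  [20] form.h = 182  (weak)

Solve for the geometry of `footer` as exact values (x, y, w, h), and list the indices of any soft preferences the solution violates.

footer = (x=149, y=170, w=86, h=28)
violated soft preferences: 18, 20

1. footer.x = 149  [logo.left = footer.left]
2. footer.w = 86  [logo.w = footer.w]
3. footer.y = 170  [footer.top = logo.bottom + 9]
4. footer.h = 28  [footer.h = 28]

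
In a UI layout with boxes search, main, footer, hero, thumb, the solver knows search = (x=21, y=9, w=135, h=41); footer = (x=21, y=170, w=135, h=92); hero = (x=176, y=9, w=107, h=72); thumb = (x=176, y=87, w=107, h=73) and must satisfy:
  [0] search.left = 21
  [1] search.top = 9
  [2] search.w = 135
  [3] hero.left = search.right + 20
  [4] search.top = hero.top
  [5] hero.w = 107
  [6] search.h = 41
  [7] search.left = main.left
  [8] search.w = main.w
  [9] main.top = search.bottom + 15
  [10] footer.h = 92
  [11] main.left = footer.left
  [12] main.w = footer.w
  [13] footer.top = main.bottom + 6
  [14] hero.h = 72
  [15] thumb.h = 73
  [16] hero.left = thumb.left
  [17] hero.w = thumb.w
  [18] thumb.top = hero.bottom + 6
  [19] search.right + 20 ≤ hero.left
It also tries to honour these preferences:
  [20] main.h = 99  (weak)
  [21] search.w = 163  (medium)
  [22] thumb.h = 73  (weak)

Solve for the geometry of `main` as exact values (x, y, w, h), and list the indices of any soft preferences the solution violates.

main = (x=21, y=65, w=135, h=99)
violated soft preferences: 21

1. main.x = 21  [search.left = main.left]
2. main.w = 135  [search.w = main.w]
3. main.y = 65  [main.top = search.bottom + 15]
4. main.h = 99  [footer.top = main.bottom + 6]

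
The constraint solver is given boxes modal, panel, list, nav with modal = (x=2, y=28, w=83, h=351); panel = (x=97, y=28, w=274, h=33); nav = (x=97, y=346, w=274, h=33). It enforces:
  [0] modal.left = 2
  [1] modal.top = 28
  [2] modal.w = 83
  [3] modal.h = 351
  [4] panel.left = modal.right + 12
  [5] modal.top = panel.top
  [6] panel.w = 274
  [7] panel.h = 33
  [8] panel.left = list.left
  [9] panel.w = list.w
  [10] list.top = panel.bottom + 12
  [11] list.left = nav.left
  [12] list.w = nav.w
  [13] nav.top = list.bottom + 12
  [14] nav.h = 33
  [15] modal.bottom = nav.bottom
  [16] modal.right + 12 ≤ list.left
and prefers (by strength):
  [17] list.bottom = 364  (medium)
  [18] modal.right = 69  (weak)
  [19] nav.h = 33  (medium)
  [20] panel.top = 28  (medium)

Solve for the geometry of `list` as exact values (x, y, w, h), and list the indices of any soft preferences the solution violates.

list = (x=97, y=73, w=274, h=261)
violated soft preferences: 17, 18

1. list.x = 97  [panel.left = list.left]
2. list.w = 274  [panel.w = list.w]
3. list.y = 73  [list.top = panel.bottom + 12]
4. list.h = 261  [nav.top = list.bottom + 12]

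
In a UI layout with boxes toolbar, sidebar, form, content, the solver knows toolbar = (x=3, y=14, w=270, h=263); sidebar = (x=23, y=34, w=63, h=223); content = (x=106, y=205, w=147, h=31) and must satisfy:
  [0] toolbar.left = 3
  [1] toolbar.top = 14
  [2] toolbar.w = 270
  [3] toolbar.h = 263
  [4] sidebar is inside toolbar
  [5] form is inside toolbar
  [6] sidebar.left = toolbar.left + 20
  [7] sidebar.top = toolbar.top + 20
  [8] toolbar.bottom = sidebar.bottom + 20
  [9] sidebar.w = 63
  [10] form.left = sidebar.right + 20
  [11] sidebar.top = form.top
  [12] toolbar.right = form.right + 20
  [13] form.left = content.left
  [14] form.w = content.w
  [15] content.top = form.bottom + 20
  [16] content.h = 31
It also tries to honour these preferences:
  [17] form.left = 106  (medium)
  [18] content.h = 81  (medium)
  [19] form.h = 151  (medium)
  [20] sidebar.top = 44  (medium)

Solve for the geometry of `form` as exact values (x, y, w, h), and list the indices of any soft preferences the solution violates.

form = (x=106, y=34, w=147, h=151)
violated soft preferences: 18, 20

1. form.x = 106  [form.left = sidebar.right + 20]
2. form.y = 34  [sidebar.top = form.top]
3. form.w = 147  [toolbar.right = form.right + 20]
4. form.h = 151  [content.top = form.bottom + 20]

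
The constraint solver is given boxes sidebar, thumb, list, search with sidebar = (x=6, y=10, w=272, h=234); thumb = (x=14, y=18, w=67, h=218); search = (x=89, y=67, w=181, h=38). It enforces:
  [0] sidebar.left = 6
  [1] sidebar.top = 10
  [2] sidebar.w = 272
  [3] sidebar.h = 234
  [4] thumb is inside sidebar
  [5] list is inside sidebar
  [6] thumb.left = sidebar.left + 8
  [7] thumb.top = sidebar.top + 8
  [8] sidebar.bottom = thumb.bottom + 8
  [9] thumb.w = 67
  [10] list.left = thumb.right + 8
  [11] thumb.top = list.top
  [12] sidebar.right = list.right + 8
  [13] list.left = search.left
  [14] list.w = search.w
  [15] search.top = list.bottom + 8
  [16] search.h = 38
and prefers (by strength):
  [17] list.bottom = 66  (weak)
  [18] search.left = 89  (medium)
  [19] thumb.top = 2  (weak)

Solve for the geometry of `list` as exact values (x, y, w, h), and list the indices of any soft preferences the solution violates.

1. list.x = 89  [list.left = thumb.right + 8]
2. list.y = 18  [thumb.top = list.top]
3. list.w = 181  [sidebar.right = list.right + 8]
4. list.h = 41  [search.top = list.bottom + 8]

list = (x=89, y=18, w=181, h=41)
violated soft preferences: 17, 19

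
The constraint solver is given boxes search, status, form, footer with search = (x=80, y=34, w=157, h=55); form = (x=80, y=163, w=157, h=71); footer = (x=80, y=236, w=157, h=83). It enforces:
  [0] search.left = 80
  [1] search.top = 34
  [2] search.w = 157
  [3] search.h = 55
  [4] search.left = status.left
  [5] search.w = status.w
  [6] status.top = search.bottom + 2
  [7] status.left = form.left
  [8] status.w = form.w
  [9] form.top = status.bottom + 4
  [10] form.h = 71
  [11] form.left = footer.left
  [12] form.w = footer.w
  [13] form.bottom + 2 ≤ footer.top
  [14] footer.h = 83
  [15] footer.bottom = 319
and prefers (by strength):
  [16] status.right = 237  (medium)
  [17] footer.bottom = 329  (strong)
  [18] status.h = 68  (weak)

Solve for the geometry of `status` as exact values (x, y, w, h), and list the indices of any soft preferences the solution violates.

status = (x=80, y=91, w=157, h=68)
violated soft preferences: 17

1. status.x = 80  [search.left = status.left]
2. status.w = 157  [search.w = status.w]
3. status.y = 91  [status.top = search.bottom + 2]
4. status.h = 68  [form.top = status.bottom + 4]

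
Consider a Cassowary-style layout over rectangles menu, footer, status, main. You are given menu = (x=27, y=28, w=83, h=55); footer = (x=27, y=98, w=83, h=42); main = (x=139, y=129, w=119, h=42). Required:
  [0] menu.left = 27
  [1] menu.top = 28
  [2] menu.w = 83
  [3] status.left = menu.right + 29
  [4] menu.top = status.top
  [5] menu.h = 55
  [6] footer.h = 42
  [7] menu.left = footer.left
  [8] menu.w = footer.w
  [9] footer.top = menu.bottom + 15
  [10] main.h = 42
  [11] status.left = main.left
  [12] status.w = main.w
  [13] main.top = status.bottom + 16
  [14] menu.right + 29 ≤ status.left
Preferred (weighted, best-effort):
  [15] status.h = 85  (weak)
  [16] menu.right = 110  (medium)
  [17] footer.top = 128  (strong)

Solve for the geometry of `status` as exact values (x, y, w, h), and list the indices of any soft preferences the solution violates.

1. status.x = 139  [status.left = menu.right + 29]
2. status.y = 28  [menu.top = status.top]
3. status.w = 119  [status.w = main.w]
4. status.h = 85  [main.top = status.bottom + 16]

status = (x=139, y=28, w=119, h=85)
violated soft preferences: 17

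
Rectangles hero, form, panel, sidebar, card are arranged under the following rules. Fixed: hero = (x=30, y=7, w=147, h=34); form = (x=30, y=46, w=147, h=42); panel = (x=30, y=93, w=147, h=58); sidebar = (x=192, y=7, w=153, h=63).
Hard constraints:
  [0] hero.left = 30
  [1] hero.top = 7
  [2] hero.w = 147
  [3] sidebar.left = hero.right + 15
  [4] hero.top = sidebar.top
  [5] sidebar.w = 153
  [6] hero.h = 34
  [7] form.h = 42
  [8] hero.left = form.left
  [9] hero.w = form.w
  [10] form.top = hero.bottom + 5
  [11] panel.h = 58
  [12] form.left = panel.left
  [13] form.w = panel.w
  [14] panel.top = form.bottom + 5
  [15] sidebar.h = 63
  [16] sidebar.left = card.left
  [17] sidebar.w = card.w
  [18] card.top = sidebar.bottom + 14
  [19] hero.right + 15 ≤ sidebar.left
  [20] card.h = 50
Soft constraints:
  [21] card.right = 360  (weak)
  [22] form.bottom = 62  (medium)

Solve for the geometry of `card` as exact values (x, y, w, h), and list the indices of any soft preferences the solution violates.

card = (x=192, y=84, w=153, h=50)
violated soft preferences: 21, 22

1. card.x = 192  [sidebar.left = card.left]
2. card.w = 153  [sidebar.w = card.w]
3. card.y = 84  [card.top = sidebar.bottom + 14]
4. card.h = 50  [card.h = 50]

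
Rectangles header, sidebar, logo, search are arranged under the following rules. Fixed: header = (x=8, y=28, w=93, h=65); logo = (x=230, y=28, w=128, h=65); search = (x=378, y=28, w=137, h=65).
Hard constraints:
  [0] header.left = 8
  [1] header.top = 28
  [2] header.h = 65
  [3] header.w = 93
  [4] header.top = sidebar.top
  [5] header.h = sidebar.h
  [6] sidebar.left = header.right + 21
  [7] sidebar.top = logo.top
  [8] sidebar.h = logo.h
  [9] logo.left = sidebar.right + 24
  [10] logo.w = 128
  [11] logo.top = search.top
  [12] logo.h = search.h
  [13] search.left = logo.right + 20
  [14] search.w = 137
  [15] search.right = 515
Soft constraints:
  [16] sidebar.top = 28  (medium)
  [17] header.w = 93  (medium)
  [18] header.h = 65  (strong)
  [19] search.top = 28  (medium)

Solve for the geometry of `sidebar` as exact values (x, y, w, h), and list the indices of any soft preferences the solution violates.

sidebar = (x=122, y=28, w=84, h=65)
violated soft preferences: none

1. sidebar.y = 28  [header.top = sidebar.top]
2. sidebar.h = 65  [header.h = sidebar.h]
3. sidebar.x = 122  [sidebar.left = header.right + 21]
4. sidebar.w = 84  [logo.left = sidebar.right + 24]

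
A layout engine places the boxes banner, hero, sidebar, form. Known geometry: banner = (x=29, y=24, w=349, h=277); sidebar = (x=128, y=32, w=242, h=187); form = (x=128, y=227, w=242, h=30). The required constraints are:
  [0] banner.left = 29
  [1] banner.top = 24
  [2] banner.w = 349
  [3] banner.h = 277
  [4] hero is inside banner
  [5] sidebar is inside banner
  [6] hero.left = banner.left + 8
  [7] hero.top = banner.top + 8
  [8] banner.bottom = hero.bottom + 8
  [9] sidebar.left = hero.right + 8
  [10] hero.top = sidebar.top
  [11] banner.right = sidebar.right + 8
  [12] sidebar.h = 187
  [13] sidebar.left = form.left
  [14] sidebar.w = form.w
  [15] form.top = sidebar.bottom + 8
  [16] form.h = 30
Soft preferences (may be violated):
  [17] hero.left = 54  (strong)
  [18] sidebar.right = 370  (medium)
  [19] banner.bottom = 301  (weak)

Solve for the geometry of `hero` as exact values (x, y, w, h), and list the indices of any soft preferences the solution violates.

hero = (x=37, y=32, w=83, h=261)
violated soft preferences: 17

1. hero.x = 37  [hero.left = banner.left + 8]
2. hero.y = 32  [hero.top = banner.top + 8]
3. hero.h = 261  [banner.bottom = hero.bottom + 8]
4. hero.w = 83  [sidebar.left = hero.right + 8]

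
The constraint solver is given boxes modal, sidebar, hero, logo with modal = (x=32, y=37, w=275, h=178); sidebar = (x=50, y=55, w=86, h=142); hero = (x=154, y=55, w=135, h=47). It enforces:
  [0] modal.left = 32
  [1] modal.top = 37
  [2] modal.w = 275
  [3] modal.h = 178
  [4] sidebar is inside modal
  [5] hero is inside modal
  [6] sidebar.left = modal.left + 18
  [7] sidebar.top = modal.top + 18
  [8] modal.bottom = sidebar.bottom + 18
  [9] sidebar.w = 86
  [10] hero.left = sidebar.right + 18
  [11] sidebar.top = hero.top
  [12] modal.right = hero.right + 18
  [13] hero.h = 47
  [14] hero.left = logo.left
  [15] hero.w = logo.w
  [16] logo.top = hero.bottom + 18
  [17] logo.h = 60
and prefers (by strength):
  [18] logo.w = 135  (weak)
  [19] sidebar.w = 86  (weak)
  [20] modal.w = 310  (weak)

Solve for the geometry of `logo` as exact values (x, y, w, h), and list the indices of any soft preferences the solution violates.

1. logo.x = 154  [hero.left = logo.left]
2. logo.w = 135  [hero.w = logo.w]
3. logo.y = 120  [logo.top = hero.bottom + 18]
4. logo.h = 60  [logo.h = 60]

logo = (x=154, y=120, w=135, h=60)
violated soft preferences: 20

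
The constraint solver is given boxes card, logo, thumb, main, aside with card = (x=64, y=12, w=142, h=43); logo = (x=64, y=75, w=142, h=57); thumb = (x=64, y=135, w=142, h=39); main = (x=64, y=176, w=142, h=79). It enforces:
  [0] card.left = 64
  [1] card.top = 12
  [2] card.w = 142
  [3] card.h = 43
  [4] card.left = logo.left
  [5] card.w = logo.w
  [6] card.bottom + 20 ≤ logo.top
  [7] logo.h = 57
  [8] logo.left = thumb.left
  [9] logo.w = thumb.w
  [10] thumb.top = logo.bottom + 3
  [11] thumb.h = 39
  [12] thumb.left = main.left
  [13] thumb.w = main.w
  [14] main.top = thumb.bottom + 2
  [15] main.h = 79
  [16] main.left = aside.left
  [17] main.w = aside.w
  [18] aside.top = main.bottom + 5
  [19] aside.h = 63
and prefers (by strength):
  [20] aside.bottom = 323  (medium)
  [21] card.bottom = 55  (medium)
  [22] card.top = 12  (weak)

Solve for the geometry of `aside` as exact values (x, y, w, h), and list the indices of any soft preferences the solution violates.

aside = (x=64, y=260, w=142, h=63)
violated soft preferences: none

1. aside.x = 64  [main.left = aside.left]
2. aside.w = 142  [main.w = aside.w]
3. aside.y = 260  [aside.top = main.bottom + 5]
4. aside.h = 63  [aside.h = 63]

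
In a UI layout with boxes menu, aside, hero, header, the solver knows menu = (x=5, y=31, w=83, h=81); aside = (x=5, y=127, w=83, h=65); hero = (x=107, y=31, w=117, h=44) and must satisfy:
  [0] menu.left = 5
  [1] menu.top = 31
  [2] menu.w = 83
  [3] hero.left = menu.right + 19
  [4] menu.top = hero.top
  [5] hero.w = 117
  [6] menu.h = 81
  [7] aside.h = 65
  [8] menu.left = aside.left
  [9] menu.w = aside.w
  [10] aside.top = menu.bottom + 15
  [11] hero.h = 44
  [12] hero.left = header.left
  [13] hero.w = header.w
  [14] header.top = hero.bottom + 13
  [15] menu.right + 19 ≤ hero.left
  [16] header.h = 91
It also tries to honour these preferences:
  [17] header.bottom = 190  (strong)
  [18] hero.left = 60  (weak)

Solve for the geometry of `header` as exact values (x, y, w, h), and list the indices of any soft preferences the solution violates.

1. header.x = 107  [hero.left = header.left]
2. header.w = 117  [hero.w = header.w]
3. header.y = 88  [header.top = hero.bottom + 13]
4. header.h = 91  [header.h = 91]

header = (x=107, y=88, w=117, h=91)
violated soft preferences: 17, 18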